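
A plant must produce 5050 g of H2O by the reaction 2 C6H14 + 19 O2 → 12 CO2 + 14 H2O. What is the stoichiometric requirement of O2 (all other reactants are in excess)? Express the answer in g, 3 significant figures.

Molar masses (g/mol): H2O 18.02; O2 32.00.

n(H2O) = 5050 / 18.02 = 280.2 mol
n(O2) = (19/14) × 280.2 = 380.3 mol
mass = 380.3 × 32.00 = 12170 g

12200 g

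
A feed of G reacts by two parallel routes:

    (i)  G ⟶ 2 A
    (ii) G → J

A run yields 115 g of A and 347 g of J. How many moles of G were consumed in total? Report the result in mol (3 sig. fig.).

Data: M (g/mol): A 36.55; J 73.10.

6.32 mol

n(A) = 115 / 36.55 = 3.146 mol
n(J) = 347 / 73.10 = 4.747 mol
n(G) via (i) = (1/2)×3.146 = 1.573 mol
n(G) via (ii) = (1/1)×4.747 = 4.747 mol
total n(G) = 1.573 + 4.747 = 6.320 mol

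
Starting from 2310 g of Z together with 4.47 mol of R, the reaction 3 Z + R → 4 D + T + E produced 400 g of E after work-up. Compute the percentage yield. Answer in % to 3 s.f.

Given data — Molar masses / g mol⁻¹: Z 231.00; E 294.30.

40.8 %

n(Z) = 2310 / 231.00 = 10.00 mol
n(R) = 4.470 mol
n/ν → Z: 3.333, R: 4.470; Z is limiting.
theoretical n(E) = (1/3) × 10.00 = 3.333 mol → 980.9 g
% yield = 400 / 980.9 × 100 = 40.78 %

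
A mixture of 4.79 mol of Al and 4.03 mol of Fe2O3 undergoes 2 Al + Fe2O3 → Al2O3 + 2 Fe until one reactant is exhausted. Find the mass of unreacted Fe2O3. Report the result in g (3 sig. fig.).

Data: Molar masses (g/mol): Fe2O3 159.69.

n(Al) = 4.790 mol
n(Fe2O3) = 4.030 mol
n/ν for Al = 4.790/2 = 2.395
n/ν for Fe2O3 = 4.030/1 = 4.030
Smallest n/ν is Al → limiting reagent.
Fe2O3 consumed = (1/2) × 4.790 = 2.395 mol
Fe2O3 remaining = 4.030 − 2.395 = 1.635 mol
mass = 1.635 × 159.69 = 261.1 g

261 g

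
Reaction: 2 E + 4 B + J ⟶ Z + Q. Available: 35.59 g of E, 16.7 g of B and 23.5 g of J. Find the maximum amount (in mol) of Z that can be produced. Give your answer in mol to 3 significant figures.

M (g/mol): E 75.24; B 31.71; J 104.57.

0.132 mol

n(E) = 35.59 / 75.24 = 0.4730 mol
n(B) = 16.70 / 31.71 = 0.5266 mol
n(J) = 23.50 / 104.57 = 0.2247 mol
n/ν for E = 0.4730/2 = 0.2365
n/ν for B = 0.5266/4 = 0.1317
n/ν for J = 0.2247/1 = 0.2247
Smallest n/ν is B → limiting reagent.
n(Z) = (1/4) × 0.5266 = 0.1317 mol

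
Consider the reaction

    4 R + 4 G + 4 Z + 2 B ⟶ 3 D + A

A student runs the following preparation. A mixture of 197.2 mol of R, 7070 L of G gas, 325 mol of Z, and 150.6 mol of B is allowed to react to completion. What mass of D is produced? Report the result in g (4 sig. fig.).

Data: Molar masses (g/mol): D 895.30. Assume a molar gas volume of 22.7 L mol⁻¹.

n(R) = 197.2 mol
n(G) = 7070 / 22.7 = 311.5 mol
n(Z) = 325.0 mol
n(B) = 150.6 mol
n/ν for R = 197.2/4 = 49.30
n/ν for G = 311.5/4 = 77.88
n/ν for Z = 325.0/4 = 81.25
n/ν for B = 150.6/2 = 75.30
Smallest n/ν is R → limiting reagent.
n(D) = (3/4) × 197.2 = 147.9 mol
mass = 147.9 × 895.30 = 132400 g

132400 g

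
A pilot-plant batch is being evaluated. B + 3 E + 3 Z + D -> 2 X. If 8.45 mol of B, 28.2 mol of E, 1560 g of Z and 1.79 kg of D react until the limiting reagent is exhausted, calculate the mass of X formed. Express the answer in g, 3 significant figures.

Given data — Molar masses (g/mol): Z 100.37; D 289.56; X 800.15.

n(B) = 8.450 mol
n(E) = 28.20 mol
n(Z) = 1560 / 100.37 = 15.54 mol
n(D) = 1.790×1000 / 289.56 = 6.182 mol
n/ν → B: 8.450, E: 9.400, Z: 5.180, D: 6.182; Z is limiting.
n(X) = (2/3) × 15.54 = 10.36 mol
mass = 10.36 × 800.15 = 8290 g

8290 g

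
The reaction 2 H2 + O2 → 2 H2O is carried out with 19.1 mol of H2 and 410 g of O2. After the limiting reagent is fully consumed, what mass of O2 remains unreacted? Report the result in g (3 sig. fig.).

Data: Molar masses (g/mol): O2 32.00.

104 g

n(H2) = 19.10 mol
n(O2) = 410.0 / 32.00 = 12.81 mol
n/ν → H2: 9.550, O2: 12.81; H2 is limiting.
O2 consumed = (1/2) × 19.10 = 9.550 mol
O2 remaining = 12.81 − 9.550 = 3.260 mol
mass = 3.260 × 32.00 = 104.3 g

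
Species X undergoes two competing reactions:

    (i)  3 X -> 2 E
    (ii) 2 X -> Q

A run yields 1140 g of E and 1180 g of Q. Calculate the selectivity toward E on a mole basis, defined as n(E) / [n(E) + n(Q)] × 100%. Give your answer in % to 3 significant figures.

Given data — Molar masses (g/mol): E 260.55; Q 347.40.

n(E) = 1140 / 260.55 = 4.375 mol
n(Q) = 1180 / 347.40 = 3.397 mol
selectivity = 4.375/(4.375+3.397) × 100 = 56.29 %

56.3 %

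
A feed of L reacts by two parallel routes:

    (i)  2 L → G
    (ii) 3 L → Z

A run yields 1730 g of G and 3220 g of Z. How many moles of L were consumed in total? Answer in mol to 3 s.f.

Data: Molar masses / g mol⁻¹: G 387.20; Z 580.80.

n(G) = 1730 / 387.20 = 4.468 mol
n(Z) = 3220 / 580.80 = 5.544 mol
n(L) via (i) = (2/1)×4.468 = 8.936 mol
n(L) via (ii) = (3/1)×5.544 = 16.63 mol
total n(L) = 8.936 + 16.63 = 25.57 mol

25.6 mol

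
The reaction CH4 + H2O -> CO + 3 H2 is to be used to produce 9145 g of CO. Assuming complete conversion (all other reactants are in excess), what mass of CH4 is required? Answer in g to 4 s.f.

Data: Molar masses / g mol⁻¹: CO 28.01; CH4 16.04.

n(CO) = 9145 / 28.01 = 326.5 mol
n(CH4) = (1/1) × 326.5 = 326.5 mol
mass = 326.5 × 16.04 = 5237 g

5237 g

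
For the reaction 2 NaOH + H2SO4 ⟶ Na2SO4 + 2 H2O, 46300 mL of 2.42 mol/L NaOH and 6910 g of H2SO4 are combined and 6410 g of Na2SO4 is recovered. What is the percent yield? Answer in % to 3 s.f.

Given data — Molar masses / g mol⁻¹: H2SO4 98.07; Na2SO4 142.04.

n(NaOH) = 2.42 × 46300/1000 = 112.0 mol
n(H2SO4) = 6910 / 98.07 = 70.46 mol
n/ν → NaOH: 56.00, H2SO4: 70.46; NaOH is limiting.
theoretical n(Na2SO4) = (1/2) × 112.0 = 56.00 mol → 7954 g
% yield = 6410 / 7954 × 100 = 80.59 %

80.6 %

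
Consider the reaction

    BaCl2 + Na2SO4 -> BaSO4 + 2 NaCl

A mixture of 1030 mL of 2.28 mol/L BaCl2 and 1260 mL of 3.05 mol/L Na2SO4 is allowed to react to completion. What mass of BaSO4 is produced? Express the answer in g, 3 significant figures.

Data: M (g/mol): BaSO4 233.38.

548 g

n(BaCl2) = 2.28 × 1030/1000 = 2.348 mol
n(Na2SO4) = 3.05 × 1260/1000 = 3.843 mol
n/ν for BaCl2 = 2.348/1 = 2.348
n/ν for Na2SO4 = 3.843/1 = 3.843
Smallest n/ν is BaCl2 → limiting reagent.
n(BaSO4) = (1/1) × 2.348 = 2.348 mol
mass = 2.348 × 233.38 = 548.0 g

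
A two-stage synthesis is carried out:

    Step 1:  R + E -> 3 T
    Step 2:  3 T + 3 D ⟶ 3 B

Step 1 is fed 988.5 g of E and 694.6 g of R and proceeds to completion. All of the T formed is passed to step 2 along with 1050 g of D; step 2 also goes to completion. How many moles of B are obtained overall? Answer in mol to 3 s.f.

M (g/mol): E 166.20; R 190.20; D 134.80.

7.79 mol

Step 1:
n(E) = 988.5 / 166.20 = 5.948 mol
n(R) = 694.6 / 190.20 = 3.652 mol
n/ν for E = 5.948/1 = 5.948
n/ν for R = 3.652/1 = 3.652
Smallest n/ν is R → limiting reagent.
n(T) produced = (3/1) × 3.652 = 10.96 mol
Step 2:
n(T) available = 10.96 mol
n(D) = 1050 / 134.80 = 7.789 mol
n/ν for T = 10.96/3 = 3.653
n/ν for D = 7.789/3 = 2.596
Smallest n/ν is D → limiting reagent.
n(B) = (3/3) × 7.789 = 7.789 mol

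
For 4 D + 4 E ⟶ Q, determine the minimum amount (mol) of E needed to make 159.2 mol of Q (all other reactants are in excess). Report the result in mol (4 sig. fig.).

n(Q) = 159.2 mol
n(E) = (4/1) × 159.2 = 636.8 mol

636.8 mol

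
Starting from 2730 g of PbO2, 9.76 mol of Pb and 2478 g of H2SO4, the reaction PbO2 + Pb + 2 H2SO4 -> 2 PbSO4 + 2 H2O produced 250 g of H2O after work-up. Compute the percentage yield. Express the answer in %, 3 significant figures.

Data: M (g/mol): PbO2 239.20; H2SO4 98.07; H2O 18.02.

n(PbO2) = 2730 / 239.20 = 11.41 mol
n(Pb) = 9.760 mol
n(H2SO4) = 2478 / 98.07 = 25.27 mol
n/ν → PbO2: 11.41, Pb: 9.760, H2SO4: 12.64; Pb is limiting.
theoretical n(H2O) = (2/1) × 9.760 = 19.52 mol → 351.8 g
% yield = 250 / 351.8 × 100 = 71.06 %

71.1 %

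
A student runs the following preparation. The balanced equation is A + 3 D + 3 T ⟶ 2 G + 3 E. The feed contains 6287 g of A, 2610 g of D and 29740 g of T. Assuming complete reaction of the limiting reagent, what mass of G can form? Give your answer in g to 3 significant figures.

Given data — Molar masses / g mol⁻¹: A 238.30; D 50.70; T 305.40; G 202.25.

n(A) = 6287 / 238.30 = 26.38 mol
n(D) = 2610 / 50.70 = 51.48 mol
n(T) = 29740 / 305.40 = 97.38 mol
n/ν for A = 26.38/1 = 26.38
n/ν for D = 51.48/3 = 17.16
n/ν for T = 97.38/3 = 32.46
Smallest n/ν is D → limiting reagent.
n(G) = (2/3) × 51.48 = 34.32 mol
mass = 34.32 × 202.25 = 6941 g

6940 g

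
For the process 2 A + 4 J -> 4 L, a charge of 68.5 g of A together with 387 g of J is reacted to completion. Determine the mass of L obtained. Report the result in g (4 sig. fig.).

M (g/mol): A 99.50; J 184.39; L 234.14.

n(A) = 68.50 / 99.50 = 0.6884 mol
n(J) = 387.0 / 184.39 = 2.099 mol
n/ν → A: 0.3442, J: 0.5248; A is limiting.
n(L) = (4/2) × 0.6884 = 1.377 mol
mass = 1.377 × 234.14 = 322.4 g

322.4 g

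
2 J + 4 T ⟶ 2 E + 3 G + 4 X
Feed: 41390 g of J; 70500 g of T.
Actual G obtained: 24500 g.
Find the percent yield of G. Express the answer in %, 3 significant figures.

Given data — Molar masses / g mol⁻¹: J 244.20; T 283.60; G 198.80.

n(J) = 41390 / 244.20 = 169.5 mol
n(T) = 70500 / 283.60 = 248.6 mol
n/ν for J = 169.5/2 = 84.75
n/ν for T = 248.6/4 = 62.15
Smallest n/ν is T → limiting reagent.
theoretical n(G) = (3/4) × 248.6 = 186.5 mol → 37080 g
% yield = 24500 / 37080 × 100 = 66.07 %

66.1 %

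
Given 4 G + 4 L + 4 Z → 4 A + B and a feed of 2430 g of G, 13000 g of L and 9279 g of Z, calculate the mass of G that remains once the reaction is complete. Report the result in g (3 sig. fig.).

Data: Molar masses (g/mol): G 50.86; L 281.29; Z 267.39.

665 g

n(G) = 2430 / 50.86 = 47.78 mol
n(L) = 13000 / 281.29 = 46.22 mol
n(Z) = 9279 / 267.39 = 34.70 mol
n/ν → G: 11.95, L: 11.56, Z: 8.675; Z is limiting.
G consumed = (4/4) × 34.70 = 34.70 mol
G remaining = 47.78 − 34.70 = 13.08 mol
mass = 13.08 × 50.86 = 665.2 g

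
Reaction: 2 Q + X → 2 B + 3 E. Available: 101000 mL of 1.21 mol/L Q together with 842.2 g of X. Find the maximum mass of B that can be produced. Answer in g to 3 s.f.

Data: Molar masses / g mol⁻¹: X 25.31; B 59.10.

3930 g

n(Q) = 1.21 × 101000/1000 = 122.2 mol
n(X) = 842.2 / 25.31 = 33.28 mol
n/ν for Q = 122.2/2 = 61.10
n/ν for X = 33.28/1 = 33.28
Smallest n/ν is X → limiting reagent.
n(B) = (2/1) × 33.28 = 66.56 mol
mass = 66.56 × 59.10 = 3934 g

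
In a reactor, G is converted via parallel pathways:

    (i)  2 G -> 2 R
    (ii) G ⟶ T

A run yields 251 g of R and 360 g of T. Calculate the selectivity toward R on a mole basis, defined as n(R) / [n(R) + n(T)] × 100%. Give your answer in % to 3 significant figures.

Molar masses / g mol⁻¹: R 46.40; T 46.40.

41.1 %

n(R) = 251 / 46.40 = 5.409 mol
n(T) = 360 / 46.40 = 7.759 mol
selectivity = 5.409/(5.409+7.759) × 100 = 41.08 %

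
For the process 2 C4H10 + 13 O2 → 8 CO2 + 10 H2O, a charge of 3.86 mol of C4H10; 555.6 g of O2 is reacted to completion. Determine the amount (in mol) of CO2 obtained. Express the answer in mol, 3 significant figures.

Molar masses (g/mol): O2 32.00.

n(C4H10) = 3.860 mol
n(O2) = 555.6 / 32.00 = 17.36 mol
n/ν → C4H10: 1.930, O2: 1.335; O2 is limiting.
n(CO2) = (8/13) × 17.36 = 10.68 mol

10.7 mol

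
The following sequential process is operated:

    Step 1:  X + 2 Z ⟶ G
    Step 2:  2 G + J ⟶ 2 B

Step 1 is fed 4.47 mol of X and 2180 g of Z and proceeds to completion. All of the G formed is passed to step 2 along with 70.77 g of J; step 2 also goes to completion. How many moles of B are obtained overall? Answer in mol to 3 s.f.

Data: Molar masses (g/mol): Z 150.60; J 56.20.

2.52 mol

Step 1:
n(X) = 4.470 mol
n(Z) = 2180 / 150.60 = 14.48 mol
n/ν → X: 4.470, Z: 7.240; X is limiting.
n(G) produced = (1/1) × 4.470 = 4.470 mol
Step 2:
n(G) available = 4.470 mol
n(J) = 70.77 / 56.20 = 1.259 mol
n/ν → G: 2.235, J: 1.259; J is limiting.
n(B) = (2/1) × 1.259 = 2.518 mol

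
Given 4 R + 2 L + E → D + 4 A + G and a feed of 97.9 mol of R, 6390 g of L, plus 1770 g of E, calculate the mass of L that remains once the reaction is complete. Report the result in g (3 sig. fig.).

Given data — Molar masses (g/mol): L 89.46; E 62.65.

2010 g

n(R) = 97.90 mol
n(L) = 6390 / 89.46 = 71.43 mol
n(E) = 1770 / 62.65 = 28.25 mol
n/ν for R = 97.90/4 = 24.48
n/ν for L = 71.43/2 = 35.72
n/ν for E = 28.25/1 = 28.25
Smallest n/ν is R → limiting reagent.
L consumed = (2/4) × 97.90 = 48.95 mol
L remaining = 71.43 − 48.95 = 22.48 mol
mass = 22.48 × 89.46 = 2011 g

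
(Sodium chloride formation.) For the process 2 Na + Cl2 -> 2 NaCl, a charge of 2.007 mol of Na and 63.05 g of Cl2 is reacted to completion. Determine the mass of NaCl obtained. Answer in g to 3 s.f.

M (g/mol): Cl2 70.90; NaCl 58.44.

104 g

n(Na) = 2.007 mol
n(Cl2) = 63.05 / 70.90 = 0.8893 mol
n/ν for Na = 2.007/2 = 1.004
n/ν for Cl2 = 0.8893/1 = 0.8893
Smallest n/ν is Cl2 → limiting reagent.
n(NaCl) = (2/1) × 0.8893 = 1.779 mol
mass = 1.779 × 58.44 = 104.0 g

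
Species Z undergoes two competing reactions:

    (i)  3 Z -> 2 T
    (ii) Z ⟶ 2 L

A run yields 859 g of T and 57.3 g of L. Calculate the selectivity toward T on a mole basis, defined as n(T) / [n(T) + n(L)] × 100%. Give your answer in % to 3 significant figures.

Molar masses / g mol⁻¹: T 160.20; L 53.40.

n(T) = 859 / 160.20 = 5.362 mol
n(L) = 57.3 / 53.40 = 1.073 mol
selectivity = 5.362/(5.362+1.073) × 100 = 83.33 %

83.3 %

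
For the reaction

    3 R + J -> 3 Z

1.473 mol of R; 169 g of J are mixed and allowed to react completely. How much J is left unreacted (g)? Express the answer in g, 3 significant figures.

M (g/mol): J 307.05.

18.2 g

n(R) = 1.473 mol
n(J) = 169.0 / 307.05 = 0.5504 mol
n/ν for R = 1.473/3 = 0.4910
n/ν for J = 0.5504/1 = 0.5504
Smallest n/ν is R → limiting reagent.
J consumed = (1/3) × 1.473 = 0.4910 mol
J remaining = 0.5504 − 0.4910 = 0.05940 mol
mass = 0.05940 × 307.05 = 18.24 g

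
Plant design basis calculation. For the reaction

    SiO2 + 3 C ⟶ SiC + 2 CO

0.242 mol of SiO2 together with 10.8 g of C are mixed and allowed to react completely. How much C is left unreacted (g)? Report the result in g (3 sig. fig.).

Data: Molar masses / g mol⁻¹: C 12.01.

n(SiO2) = 0.2420 mol
n(C) = 10.80 / 12.01 = 0.8993 mol
n/ν → SiO2: 0.2420, C: 0.2998; SiO2 is limiting.
C consumed = (3/1) × 0.2420 = 0.7260 mol
C remaining = 0.8993 − 0.7260 = 0.1733 mol
mass = 0.1733 × 12.01 = 2.081 g

2.08 g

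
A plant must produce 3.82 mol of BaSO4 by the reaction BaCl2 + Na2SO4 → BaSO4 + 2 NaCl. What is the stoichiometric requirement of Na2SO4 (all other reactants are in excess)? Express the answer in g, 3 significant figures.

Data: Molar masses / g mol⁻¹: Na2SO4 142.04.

n(BaSO4) = 3.820 mol
n(Na2SO4) = (1/1) × 3.820 = 3.820 mol
mass = 3.820 × 142.04 = 542.6 g

543 g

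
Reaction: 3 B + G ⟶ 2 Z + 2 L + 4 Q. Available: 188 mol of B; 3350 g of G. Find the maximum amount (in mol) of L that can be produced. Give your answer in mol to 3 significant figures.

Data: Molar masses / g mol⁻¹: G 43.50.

125 mol

n(B) = 188.0 mol
n(G) = 3350 / 43.50 = 77.01 mol
n/ν → B: 62.67, G: 77.01; B is limiting.
n(L) = (2/3) × 188.0 = 125.3 mol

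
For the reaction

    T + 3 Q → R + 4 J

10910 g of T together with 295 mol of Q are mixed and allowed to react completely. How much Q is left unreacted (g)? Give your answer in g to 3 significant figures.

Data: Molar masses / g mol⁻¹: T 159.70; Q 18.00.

1620 g

n(T) = 10910 / 159.70 = 68.32 mol
n(Q) = 295.0 mol
n/ν → T: 68.32, Q: 98.33; T is limiting.
Q consumed = (3/1) × 68.32 = 205.0 mol
Q remaining = 295.0 − 205.0 = 90.00 mol
mass = 90.00 × 18.00 = 1620 g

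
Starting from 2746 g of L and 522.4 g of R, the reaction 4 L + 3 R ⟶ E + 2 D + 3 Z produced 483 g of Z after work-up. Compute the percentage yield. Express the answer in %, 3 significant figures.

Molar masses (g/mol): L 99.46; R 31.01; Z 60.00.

47.8 %

n(L) = 2746 / 99.46 = 27.61 mol
n(R) = 522.4 / 31.01 = 16.85 mol
n/ν for L = 27.61/4 = 6.903
n/ν for R = 16.85/3 = 5.617
Smallest n/ν is R → limiting reagent.
theoretical n(Z) = (3/3) × 16.85 = 16.85 mol → 1011 g
% yield = 483 / 1011 × 100 = 47.77 %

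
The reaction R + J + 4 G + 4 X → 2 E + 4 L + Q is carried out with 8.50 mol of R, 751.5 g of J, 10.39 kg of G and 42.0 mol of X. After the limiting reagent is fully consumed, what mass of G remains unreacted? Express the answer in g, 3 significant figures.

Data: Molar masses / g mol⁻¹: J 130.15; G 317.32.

n(R) = 8.500 mol
n(J) = 751.5 / 130.15 = 5.774 mol
n(G) = 10.39×1000 / 317.32 = 32.74 mol
n(X) = 42.00 mol
n/ν for R = 8.500/1 = 8.500
n/ν for J = 5.774/1 = 5.774
n/ν for G = 32.74/4 = 8.185
n/ν for X = 42.00/4 = 10.50
Smallest n/ν is J → limiting reagent.
G consumed = (4/1) × 5.774 = 23.10 mol
G remaining = 32.74 − 23.10 = 9.640 mol
mass = 9.640 × 317.32 = 3059 g

3060 g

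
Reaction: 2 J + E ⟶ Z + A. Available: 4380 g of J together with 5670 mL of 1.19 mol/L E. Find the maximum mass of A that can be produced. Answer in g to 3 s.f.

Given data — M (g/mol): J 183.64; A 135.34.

913 g

n(J) = 4380 / 183.64 = 23.85 mol
n(E) = 1.19 × 5670/1000 = 6.747 mol
n/ν → J: 11.93, E: 6.747; E is limiting.
n(A) = (1/1) × 6.747 = 6.747 mol
mass = 6.747 × 135.34 = 913.1 g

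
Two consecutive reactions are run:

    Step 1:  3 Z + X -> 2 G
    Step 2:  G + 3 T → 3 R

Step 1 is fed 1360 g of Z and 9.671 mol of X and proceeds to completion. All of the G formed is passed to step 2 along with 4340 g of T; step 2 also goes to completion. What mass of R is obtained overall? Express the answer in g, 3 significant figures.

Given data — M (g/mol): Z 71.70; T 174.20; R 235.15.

Step 1:
n(Z) = 1360 / 71.70 = 18.97 mol
n(X) = 9.671 mol
n/ν for Z = 18.97/3 = 6.323
n/ν for X = 9.671/1 = 9.671
Smallest n/ν is Z → limiting reagent.
n(G) produced = (2/3) × 18.97 = 12.65 mol
Step 2:
n(G) available = 12.65 mol
n(T) = 4340 / 174.20 = 24.91 mol
n/ν for G = 12.65/1 = 12.65
n/ν for T = 24.91/3 = 8.303
Smallest n/ν is T → limiting reagent.
n(R) = (3/3) × 24.91 = 24.91 mol
mass = 24.91 × 235.15 = 5858 g

5860 g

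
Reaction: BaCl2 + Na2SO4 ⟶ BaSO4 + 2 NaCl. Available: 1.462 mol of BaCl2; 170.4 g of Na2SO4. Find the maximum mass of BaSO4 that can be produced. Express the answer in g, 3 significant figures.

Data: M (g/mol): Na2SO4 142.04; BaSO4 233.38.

n(BaCl2) = 1.462 mol
n(Na2SO4) = 170.4 / 142.04 = 1.200 mol
n/ν for BaCl2 = 1.462/1 = 1.462
n/ν for Na2SO4 = 1.200/1 = 1.200
Smallest n/ν is Na2SO4 → limiting reagent.
n(BaSO4) = (1/1) × 1.200 = 1.200 mol
mass = 1.200 × 233.38 = 280.1 g

280 g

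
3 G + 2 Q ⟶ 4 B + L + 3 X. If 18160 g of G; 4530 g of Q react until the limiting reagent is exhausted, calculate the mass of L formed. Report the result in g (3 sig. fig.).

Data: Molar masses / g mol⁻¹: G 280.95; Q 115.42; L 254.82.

n(G) = 18160 / 280.95 = 64.64 mol
n(Q) = 4530 / 115.42 = 39.25 mol
n/ν → G: 21.55, Q: 19.63; Q is limiting.
n(L) = (1/2) × 39.25 = 19.63 mol
mass = 19.63 × 254.82 = 5002 g

5000 g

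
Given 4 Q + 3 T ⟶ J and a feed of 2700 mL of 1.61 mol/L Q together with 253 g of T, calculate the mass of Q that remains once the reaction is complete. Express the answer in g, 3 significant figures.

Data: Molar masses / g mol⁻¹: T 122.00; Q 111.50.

n(Q) = 1.61 × 2700/1000 = 4.347 mol
n(T) = 253.0 / 122.00 = 2.074 mol
n/ν for Q = 4.347/4 = 1.087
n/ν for T = 2.074/3 = 0.6913
Smallest n/ν is T → limiting reagent.
Q consumed = (4/3) × 2.074 = 2.765 mol
Q remaining = 4.347 − 2.765 = 1.582 mol
mass = 1.582 × 111.50 = 176.4 g

176 g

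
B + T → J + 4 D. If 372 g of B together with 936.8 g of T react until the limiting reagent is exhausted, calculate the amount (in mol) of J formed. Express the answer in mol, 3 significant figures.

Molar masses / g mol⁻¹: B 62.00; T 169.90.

n(B) = 372.0 / 62.00 = 6.000 mol
n(T) = 936.8 / 169.90 = 5.514 mol
n/ν → B: 6.000, T: 5.514; T is limiting.
n(J) = (1/1) × 5.514 = 5.514 mol

5.51 mol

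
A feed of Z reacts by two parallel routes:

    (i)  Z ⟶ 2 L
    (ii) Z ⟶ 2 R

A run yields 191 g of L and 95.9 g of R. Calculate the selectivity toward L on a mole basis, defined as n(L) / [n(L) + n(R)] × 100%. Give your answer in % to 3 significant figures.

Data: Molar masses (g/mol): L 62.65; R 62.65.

n(L) = 191 / 62.65 = 3.049 mol
n(R) = 95.9 / 62.65 = 1.531 mol
selectivity = 3.049/(3.049+1.531) × 100 = 66.57 %

66.6 %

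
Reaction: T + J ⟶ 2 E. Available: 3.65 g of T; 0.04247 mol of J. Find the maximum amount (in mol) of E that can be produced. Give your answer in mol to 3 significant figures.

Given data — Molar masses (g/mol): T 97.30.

0.0750 mol

n(T) = 3.650 / 97.30 = 0.03751 mol
n(J) = 0.04247 mol
n/ν → T: 0.03751, J: 0.04247; T is limiting.
n(E) = (2/1) × 0.03751 = 0.07502 mol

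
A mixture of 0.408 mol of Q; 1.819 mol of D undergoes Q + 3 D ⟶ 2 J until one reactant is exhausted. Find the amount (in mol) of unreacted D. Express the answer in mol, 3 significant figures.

0.595 mol

n(Q) = 0.4080 mol
n(D) = 1.819 mol
n/ν for Q = 0.4080/1 = 0.4080
n/ν for D = 1.819/3 = 0.6063
Smallest n/ν is Q → limiting reagent.
D consumed = (3/1) × 0.4080 = 1.224 mol
D remaining = 1.819 − 1.224 = 0.5950 mol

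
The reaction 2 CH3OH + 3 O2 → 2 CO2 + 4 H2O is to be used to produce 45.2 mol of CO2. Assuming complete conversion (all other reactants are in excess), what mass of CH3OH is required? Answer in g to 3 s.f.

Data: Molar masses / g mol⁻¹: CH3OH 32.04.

1450 g

n(CO2) = 45.20 mol
n(CH3OH) = (2/2) × 45.20 = 45.20 mol
mass = 45.20 × 32.04 = 1448 g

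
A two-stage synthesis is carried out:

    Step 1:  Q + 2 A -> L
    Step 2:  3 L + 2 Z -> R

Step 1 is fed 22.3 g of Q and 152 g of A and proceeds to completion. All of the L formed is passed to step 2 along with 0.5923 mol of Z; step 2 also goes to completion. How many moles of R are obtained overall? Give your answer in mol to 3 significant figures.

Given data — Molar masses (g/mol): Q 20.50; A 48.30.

Step 1:
n(Q) = 22.30 / 20.50 = 1.088 mol
n(A) = 152.0 / 48.30 = 3.147 mol
n/ν → Q: 1.088, A: 1.574; Q is limiting.
n(L) produced = (1/1) × 1.088 = 1.088 mol
Step 2:
n(L) available = 1.088 mol
n(Z) = 0.5923 mol
n/ν → L: 0.3627, Z: 0.2962; Z is limiting.
n(R) = (1/2) × 0.5923 = 0.2962 mol

0.296 mol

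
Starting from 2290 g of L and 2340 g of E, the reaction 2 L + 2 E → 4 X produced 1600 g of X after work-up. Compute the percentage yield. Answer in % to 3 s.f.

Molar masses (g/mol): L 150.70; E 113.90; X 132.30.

n(L) = 2290 / 150.70 = 15.20 mol
n(E) = 2340 / 113.90 = 20.54 mol
n/ν for L = 15.20/2 = 7.600
n/ν for E = 20.54/2 = 10.27
Smallest n/ν is L → limiting reagent.
theoretical n(X) = (4/2) × 15.20 = 30.40 mol → 4022 g
% yield = 1600 / 4022 × 100 = 39.78 %

39.8 %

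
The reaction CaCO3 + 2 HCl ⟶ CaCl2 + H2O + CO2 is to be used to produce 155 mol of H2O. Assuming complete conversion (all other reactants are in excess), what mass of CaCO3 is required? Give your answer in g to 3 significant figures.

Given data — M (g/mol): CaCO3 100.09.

15500 g

n(H2O) = 155.0 mol
n(CaCO3) = (1/1) × 155.0 = 155.0 mol
mass = 155.0 × 100.09 = 15510 g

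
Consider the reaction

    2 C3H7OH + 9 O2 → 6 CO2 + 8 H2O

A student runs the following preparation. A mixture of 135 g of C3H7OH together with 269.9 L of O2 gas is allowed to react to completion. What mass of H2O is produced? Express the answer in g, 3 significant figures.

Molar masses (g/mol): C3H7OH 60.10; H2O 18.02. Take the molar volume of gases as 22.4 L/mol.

n(C3H7OH) = 135.0 / 60.10 = 2.246 mol
n(O2) = 269.9 / 22.4 = 12.05 mol
n/ν for C3H7OH = 2.246/2 = 1.123
n/ν for O2 = 12.05/9 = 1.339
Smallest n/ν is C3H7OH → limiting reagent.
n(H2O) = (8/2) × 2.246 = 8.984 mol
mass = 8.984 × 18.02 = 161.9 g

162 g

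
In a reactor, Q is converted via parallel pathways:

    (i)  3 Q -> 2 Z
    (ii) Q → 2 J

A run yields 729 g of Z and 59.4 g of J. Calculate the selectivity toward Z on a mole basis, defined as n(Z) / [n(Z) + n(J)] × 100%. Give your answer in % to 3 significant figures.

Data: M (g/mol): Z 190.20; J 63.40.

80.4 %

n(Z) = 729 / 190.20 = 3.833 mol
n(J) = 59.4 / 63.40 = 0.9369 mol
selectivity = 3.833/(3.833+0.9369) × 100 = 80.36 %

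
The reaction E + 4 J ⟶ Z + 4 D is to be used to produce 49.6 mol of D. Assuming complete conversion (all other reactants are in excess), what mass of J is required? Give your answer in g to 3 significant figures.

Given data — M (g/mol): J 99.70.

n(D) = 49.60 mol
n(J) = (4/4) × 49.60 = 49.60 mol
mass = 49.60 × 99.70 = 4945 g

4950 g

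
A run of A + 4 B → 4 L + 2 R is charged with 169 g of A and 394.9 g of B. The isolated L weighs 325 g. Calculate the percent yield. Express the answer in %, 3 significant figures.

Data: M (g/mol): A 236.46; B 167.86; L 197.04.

n(A) = 169.0 / 236.46 = 0.7147 mol
n(B) = 394.9 / 167.86 = 2.353 mol
n/ν for A = 0.7147/1 = 0.7147
n/ν for B = 2.353/4 = 0.5883
Smallest n/ν is B → limiting reagent.
theoretical n(L) = (4/4) × 2.353 = 2.353 mol → 463.6 g
% yield = 325 / 463.6 × 100 = 70.10 %

70.1 %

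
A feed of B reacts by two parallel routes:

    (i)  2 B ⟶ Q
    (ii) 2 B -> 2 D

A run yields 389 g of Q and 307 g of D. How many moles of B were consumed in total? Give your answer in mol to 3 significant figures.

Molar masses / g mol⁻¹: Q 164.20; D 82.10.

n(Q) = 389 / 164.20 = 2.369 mol
n(D) = 307 / 82.10 = 3.739 mol
n(B) via (i) = (2/1)×2.369 = 4.738 mol
n(B) via (ii) = (2/2)×3.739 = 3.739 mol
total n(B) = 4.738 + 3.739 = 8.477 mol

8.48 mol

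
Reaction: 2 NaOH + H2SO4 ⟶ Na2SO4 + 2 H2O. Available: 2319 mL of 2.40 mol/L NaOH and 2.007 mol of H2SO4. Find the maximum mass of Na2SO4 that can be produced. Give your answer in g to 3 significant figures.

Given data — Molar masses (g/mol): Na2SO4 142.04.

285 g

n(NaOH) = 2.40 × 2319/1000 = 5.566 mol
n(H2SO4) = 2.007 mol
n/ν for NaOH = 5.566/2 = 2.783
n/ν for H2SO4 = 2.007/1 = 2.007
Smallest n/ν is H2SO4 → limiting reagent.
n(Na2SO4) = (1/1) × 2.007 = 2.007 mol
mass = 2.007 × 142.04 = 285.1 g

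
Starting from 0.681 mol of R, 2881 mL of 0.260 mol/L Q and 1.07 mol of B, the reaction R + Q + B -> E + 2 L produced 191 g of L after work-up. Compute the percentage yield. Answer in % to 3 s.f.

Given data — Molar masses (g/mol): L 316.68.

n(R) = 0.6810 mol
n(Q) = 0.260 × 2881/1000 = 0.7491 mol
n(B) = 1.070 mol
n/ν for R = 0.6810/1 = 0.6810
n/ν for Q = 0.7491/1 = 0.7491
n/ν for B = 1.070/1 = 1.070
Smallest n/ν is R → limiting reagent.
theoretical n(L) = (2/1) × 0.6810 = 1.362 mol → 431.3 g
% yield = 191 / 431.3 × 100 = 44.28 %

44.3 %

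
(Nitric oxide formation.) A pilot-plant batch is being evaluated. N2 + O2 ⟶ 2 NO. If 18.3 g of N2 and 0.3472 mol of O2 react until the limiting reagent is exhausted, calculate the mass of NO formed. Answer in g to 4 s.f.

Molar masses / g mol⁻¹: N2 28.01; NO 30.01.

n(N2) = 18.30 / 28.01 = 0.6533 mol
n(O2) = 0.3472 mol
n/ν for N2 = 0.6533/1 = 0.6533
n/ν for O2 = 0.3472/1 = 0.3472
Smallest n/ν is O2 → limiting reagent.
n(NO) = (2/1) × 0.3472 = 0.6944 mol
mass = 0.6944 × 30.01 = 20.84 g

20.84 g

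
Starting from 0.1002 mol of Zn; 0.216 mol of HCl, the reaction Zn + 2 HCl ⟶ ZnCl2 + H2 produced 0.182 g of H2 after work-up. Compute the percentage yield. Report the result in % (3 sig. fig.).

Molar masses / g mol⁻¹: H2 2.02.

n(Zn) = 0.1002 mol
n(HCl) = 0.2160 mol
n/ν for Zn = 0.1002/1 = 0.1002
n/ν for HCl = 0.2160/2 = 0.1080
Smallest n/ν is Zn → limiting reagent.
theoretical n(H2) = (1/1) × 0.1002 = 0.1002 mol → 0.2024 g
% yield = 0.182 / 0.2024 × 100 = 89.92 %

89.9 %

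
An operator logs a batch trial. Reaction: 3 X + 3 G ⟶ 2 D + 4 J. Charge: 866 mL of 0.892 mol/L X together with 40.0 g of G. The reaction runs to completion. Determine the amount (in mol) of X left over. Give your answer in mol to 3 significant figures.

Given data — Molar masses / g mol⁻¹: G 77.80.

0.258 mol

n(X) = 0.892 × 866.0/1000 = 0.7725 mol
n(G) = 40.00 / 77.80 = 0.5141 mol
n/ν for X = 0.7725/3 = 0.2575
n/ν for G = 0.5141/3 = 0.1714
Smallest n/ν is G → limiting reagent.
X consumed = (3/3) × 0.5141 = 0.5141 mol
X remaining = 0.7725 − 0.5141 = 0.2584 mol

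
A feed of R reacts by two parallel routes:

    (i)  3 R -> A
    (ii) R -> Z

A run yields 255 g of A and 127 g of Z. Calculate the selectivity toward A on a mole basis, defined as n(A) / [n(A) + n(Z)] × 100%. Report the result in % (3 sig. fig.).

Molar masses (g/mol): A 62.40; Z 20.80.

40.1 %

n(A) = 255 / 62.40 = 4.087 mol
n(Z) = 127 / 20.80 = 6.106 mol
selectivity = 4.087/(4.087+6.106) × 100 = 40.10 %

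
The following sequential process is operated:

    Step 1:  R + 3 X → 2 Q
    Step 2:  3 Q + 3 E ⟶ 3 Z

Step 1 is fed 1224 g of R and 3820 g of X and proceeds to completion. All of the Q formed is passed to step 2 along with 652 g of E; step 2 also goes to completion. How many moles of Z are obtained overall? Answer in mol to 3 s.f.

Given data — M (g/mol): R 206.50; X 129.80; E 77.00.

8.47 mol

Step 1:
n(R) = 1224 / 206.50 = 5.927 mol
n(X) = 3820 / 129.80 = 29.43 mol
n/ν for R = 5.927/1 = 5.927
n/ν for X = 29.43/3 = 9.810
Smallest n/ν is R → limiting reagent.
n(Q) produced = (2/1) × 5.927 = 11.85 mol
Step 2:
n(Q) available = 11.85 mol
n(E) = 652.0 / 77.00 = 8.468 mol
n/ν for Q = 11.85/3 = 3.950
n/ν for E = 8.468/3 = 2.823
Smallest n/ν is E → limiting reagent.
n(Z) = (3/3) × 8.468 = 8.468 mol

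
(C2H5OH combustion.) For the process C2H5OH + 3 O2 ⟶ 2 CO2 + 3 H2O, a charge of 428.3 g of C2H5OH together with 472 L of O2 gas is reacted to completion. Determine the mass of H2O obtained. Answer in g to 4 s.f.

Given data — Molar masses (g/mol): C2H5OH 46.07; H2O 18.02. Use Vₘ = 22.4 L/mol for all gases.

n(C2H5OH) = 428.3 / 46.07 = 9.297 mol
n(O2) = 472.0 / 22.4 = 21.07 mol
n/ν for C2H5OH = 9.297/1 = 9.297
n/ν for O2 = 21.07/3 = 7.023
Smallest n/ν is O2 → limiting reagent.
n(H2O) = (3/3) × 21.07 = 21.07 mol
mass = 21.07 × 18.02 = 379.7 g

379.7 g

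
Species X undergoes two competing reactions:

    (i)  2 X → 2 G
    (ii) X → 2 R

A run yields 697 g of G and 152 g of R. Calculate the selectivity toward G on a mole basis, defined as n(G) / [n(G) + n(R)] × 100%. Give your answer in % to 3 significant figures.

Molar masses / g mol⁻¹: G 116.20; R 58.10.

69.6 %

n(G) = 697 / 116.20 = 5.998 mol
n(R) = 152 / 58.10 = 2.616 mol
selectivity = 5.998/(5.998+2.616) × 100 = 69.63 %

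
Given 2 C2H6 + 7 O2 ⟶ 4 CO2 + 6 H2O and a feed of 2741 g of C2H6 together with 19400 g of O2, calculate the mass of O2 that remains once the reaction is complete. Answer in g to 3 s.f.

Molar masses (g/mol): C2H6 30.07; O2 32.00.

9190 g

n(C2H6) = 2741 / 30.07 = 91.15 mol
n(O2) = 19400 / 32.00 = 606.3 mol
n/ν for C2H6 = 91.15/2 = 45.58
n/ν for O2 = 606.3/7 = 86.61
Smallest n/ν is C2H6 → limiting reagent.
O2 consumed = (7/2) × 91.15 = 319.0 mol
O2 remaining = 606.3 − 319.0 = 287.3 mol
mass = 287.3 × 32.00 = 9194 g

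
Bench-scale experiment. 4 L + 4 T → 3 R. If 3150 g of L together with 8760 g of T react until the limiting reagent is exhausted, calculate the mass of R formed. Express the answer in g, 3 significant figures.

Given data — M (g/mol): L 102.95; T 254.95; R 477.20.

11000 g

n(L) = 3150 / 102.95 = 30.60 mol
n(T) = 8760 / 254.95 = 34.36 mol
n/ν → L: 7.650, T: 8.590; L is limiting.
n(R) = (3/4) × 30.60 = 22.95 mol
mass = 22.95 × 477.20 = 10950 g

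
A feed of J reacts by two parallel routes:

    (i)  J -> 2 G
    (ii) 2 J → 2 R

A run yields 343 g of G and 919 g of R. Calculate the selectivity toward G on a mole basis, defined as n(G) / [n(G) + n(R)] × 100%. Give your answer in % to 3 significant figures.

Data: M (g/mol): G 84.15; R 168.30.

42.7 %

n(G) = 343 / 84.15 = 4.076 mol
n(R) = 919 / 168.30 = 5.460 mol
selectivity = 4.076/(4.076+5.460) × 100 = 42.74 %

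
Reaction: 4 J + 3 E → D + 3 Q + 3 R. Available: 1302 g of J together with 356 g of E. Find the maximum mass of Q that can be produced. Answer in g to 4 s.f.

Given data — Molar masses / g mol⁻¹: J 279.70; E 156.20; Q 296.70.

676.2 g

n(J) = 1302 / 279.70 = 4.655 mol
n(E) = 356.0 / 156.20 = 2.279 mol
n/ν → J: 1.164, E: 0.7597; E is limiting.
n(Q) = (3/3) × 2.279 = 2.279 mol
mass = 2.279 × 296.70 = 676.2 g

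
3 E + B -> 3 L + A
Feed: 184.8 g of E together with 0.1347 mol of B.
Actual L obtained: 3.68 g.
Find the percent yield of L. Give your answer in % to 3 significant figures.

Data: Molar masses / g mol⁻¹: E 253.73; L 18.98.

n(E) = 184.8 / 253.73 = 0.7283 mol
n(B) = 0.1347 mol
n/ν for E = 0.7283/3 = 0.2428
n/ν for B = 0.1347/1 = 0.1347
Smallest n/ν is B → limiting reagent.
theoretical n(L) = (3/1) × 0.1347 = 0.4041 mol → 7.670 g
% yield = 3.68 / 7.670 × 100 = 47.98 %

48.0 %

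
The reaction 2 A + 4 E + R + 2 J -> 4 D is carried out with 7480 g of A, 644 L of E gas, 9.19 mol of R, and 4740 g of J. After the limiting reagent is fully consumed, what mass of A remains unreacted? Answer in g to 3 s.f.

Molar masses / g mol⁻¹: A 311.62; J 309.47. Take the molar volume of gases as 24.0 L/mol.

3300 g

n(A) = 7480 / 311.62 = 24.00 mol
n(E) = 644.0 / 24.0 = 26.83 mol
n(R) = 9.190 mol
n(J) = 4740 / 309.47 = 15.32 mol
n/ν for A = 24.00/2 = 12.00
n/ν for E = 26.83/4 = 6.708
n/ν for R = 9.190/1 = 9.190
n/ν for J = 15.32/2 = 7.660
Smallest n/ν is E → limiting reagent.
A consumed = (2/4) × 26.83 = 13.42 mol
A remaining = 24.00 − 13.42 = 10.58 mol
mass = 10.58 × 311.62 = 3297 g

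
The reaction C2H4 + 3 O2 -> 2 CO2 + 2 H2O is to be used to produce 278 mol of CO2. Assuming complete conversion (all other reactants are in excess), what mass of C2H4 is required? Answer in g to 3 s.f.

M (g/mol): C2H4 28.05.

n(CO2) = 278.0 mol
n(C2H4) = (1/2) × 278.0 = 139.0 mol
mass = 139.0 × 28.05 = 3899 g

3900 g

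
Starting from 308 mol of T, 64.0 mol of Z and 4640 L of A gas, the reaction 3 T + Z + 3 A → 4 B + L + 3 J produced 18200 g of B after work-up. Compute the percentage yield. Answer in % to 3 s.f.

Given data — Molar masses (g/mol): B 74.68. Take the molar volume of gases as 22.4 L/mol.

95.2 %

n(T) = 308.0 mol
n(Z) = 64.00 mol
n(A) = 4640 / 22.4 = 207.1 mol
n/ν for T = 308.0/3 = 102.7
n/ν for Z = 64.00/1 = 64.00
n/ν for A = 207.1/3 = 69.03
Smallest n/ν is Z → limiting reagent.
theoretical n(B) = (4/1) × 64.00 = 256.0 mol → 19120 g
% yield = 18200 / 19120 × 100 = 95.19 %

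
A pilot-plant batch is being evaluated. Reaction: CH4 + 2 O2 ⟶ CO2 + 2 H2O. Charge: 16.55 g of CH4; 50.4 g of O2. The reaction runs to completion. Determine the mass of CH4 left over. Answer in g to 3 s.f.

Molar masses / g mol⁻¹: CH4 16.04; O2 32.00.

3.92 g

n(CH4) = 16.55 / 16.04 = 1.032 mol
n(O2) = 50.40 / 32.00 = 1.575 mol
n/ν for CH4 = 1.032/1 = 1.032
n/ν for O2 = 1.575/2 = 0.7875
Smallest n/ν is O2 → limiting reagent.
CH4 consumed = (1/2) × 1.575 = 0.7875 mol
CH4 remaining = 1.032 − 0.7875 = 0.2445 mol
mass = 0.2445 × 16.04 = 3.922 g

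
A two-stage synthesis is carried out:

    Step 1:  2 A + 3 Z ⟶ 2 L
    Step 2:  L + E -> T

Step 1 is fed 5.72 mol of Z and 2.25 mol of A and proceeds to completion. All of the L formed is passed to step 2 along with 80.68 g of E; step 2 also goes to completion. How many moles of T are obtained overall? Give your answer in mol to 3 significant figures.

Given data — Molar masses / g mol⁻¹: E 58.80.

Step 1:
n(Z) = 5.720 mol
n(A) = 2.250 mol
n/ν for Z = 5.720/3 = 1.907
n/ν for A = 2.250/2 = 1.125
Smallest n/ν is A → limiting reagent.
n(L) produced = (2/2) × 2.250 = 2.250 mol
Step 2:
n(L) available = 2.250 mol
n(E) = 80.68 / 58.80 = 1.372 mol
n/ν for L = 2.250/1 = 2.250
n/ν for E = 1.372/1 = 1.372
Smallest n/ν is E → limiting reagent.
n(T) = (1/1) × 1.372 = 1.372 mol

1.37 mol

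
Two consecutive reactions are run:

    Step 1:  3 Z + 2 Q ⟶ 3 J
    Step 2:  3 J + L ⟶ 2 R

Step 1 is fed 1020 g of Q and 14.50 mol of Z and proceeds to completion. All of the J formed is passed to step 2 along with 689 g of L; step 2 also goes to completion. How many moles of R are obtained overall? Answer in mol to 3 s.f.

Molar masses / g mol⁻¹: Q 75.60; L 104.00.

Step 1:
n(Q) = 1020 / 75.60 = 13.49 mol
n(Z) = 14.50 mol
n/ν → Q: 6.745, Z: 4.833; Z is limiting.
n(J) produced = (3/3) × 14.50 = 14.50 mol
Step 2:
n(J) available = 14.50 mol
n(L) = 689.0 / 104.00 = 6.625 mol
n/ν → J: 4.833, L: 6.625; J is limiting.
n(R) = (2/3) × 14.50 = 9.667 mol

9.67 mol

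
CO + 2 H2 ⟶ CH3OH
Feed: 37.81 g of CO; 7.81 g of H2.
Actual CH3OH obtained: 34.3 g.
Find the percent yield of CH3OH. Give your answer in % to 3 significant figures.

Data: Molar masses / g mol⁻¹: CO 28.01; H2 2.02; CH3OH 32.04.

n(CO) = 37.81 / 28.01 = 1.350 mol
n(H2) = 7.810 / 2.02 = 3.866 mol
n/ν for CO = 1.350/1 = 1.350
n/ν for H2 = 3.866/2 = 1.933
Smallest n/ν is CO → limiting reagent.
theoretical n(CH3OH) = (1/1) × 1.350 = 1.350 mol → 43.25 g
% yield = 34.3 / 43.25 × 100 = 79.31 %

79.3 %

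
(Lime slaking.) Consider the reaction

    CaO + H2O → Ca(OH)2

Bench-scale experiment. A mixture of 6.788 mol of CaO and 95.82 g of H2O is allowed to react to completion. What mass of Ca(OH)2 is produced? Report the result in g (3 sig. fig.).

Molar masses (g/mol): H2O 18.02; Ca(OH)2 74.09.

n(CaO) = 6.788 mol
n(H2O) = 95.82 / 18.02 = 5.317 mol
n/ν → CaO: 6.788, H2O: 5.317; H2O is limiting.
n(Ca(OH)2) = (1/1) × 5.317 = 5.317 mol
mass = 5.317 × 74.09 = 393.9 g

394 g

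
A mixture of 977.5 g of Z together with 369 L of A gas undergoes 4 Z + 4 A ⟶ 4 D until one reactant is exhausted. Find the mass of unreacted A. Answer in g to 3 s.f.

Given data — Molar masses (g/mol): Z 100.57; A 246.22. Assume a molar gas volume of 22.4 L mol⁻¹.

n(Z) = 977.5 / 100.57 = 9.720 mol
n(A) = 369.0 / 22.4 = 16.47 mol
n/ν for Z = 9.720/4 = 2.430
n/ν for A = 16.47/4 = 4.118
Smallest n/ν is Z → limiting reagent.
A consumed = (4/4) × 9.720 = 9.720 mol
A remaining = 16.47 − 9.720 = 6.750 mol
mass = 6.750 × 246.22 = 1662 g

1660 g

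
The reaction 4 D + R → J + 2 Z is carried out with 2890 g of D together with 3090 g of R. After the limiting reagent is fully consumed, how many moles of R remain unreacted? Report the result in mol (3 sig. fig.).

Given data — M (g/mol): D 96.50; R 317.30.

2.25 mol

n(D) = 2890 / 96.50 = 29.95 mol
n(R) = 3090 / 317.30 = 9.738 mol
n/ν for D = 29.95/4 = 7.488
n/ν for R = 9.738/1 = 9.738
Smallest n/ν is D → limiting reagent.
R consumed = (1/4) × 29.95 = 7.488 mol
R remaining = 9.738 − 7.488 = 2.250 mol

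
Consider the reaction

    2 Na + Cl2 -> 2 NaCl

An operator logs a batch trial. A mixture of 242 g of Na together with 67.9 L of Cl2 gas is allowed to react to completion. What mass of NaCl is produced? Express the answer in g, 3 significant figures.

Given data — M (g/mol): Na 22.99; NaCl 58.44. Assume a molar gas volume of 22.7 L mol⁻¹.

n(Na) = 242.0 / 22.99 = 10.53 mol
n(Cl2) = 67.90 / 22.7 = 2.991 mol
n/ν for Na = 10.53/2 = 5.265
n/ν for Cl2 = 2.991/1 = 2.991
Smallest n/ν is Cl2 → limiting reagent.
n(NaCl) = (2/1) × 2.991 = 5.982 mol
mass = 5.982 × 58.44 = 349.6 g

350 g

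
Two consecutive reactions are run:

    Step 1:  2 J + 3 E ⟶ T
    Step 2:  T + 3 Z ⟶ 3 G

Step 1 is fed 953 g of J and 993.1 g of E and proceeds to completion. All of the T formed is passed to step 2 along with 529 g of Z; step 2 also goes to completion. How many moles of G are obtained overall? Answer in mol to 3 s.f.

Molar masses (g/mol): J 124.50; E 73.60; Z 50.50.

10.5 mol

Step 1:
n(J) = 953.0 / 124.50 = 7.655 mol
n(E) = 993.1 / 73.60 = 13.49 mol
n/ν for J = 7.655/2 = 3.828
n/ν for E = 13.49/3 = 4.497
Smallest n/ν is J → limiting reagent.
n(T) produced = (1/2) × 7.655 = 3.828 mol
Step 2:
n(T) available = 3.828 mol
n(Z) = 529.0 / 50.50 = 10.48 mol
n/ν for T = 3.828/1 = 3.828
n/ν for Z = 10.48/3 = 3.493
Smallest n/ν is Z → limiting reagent.
n(G) = (3/3) × 10.48 = 10.48 mol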